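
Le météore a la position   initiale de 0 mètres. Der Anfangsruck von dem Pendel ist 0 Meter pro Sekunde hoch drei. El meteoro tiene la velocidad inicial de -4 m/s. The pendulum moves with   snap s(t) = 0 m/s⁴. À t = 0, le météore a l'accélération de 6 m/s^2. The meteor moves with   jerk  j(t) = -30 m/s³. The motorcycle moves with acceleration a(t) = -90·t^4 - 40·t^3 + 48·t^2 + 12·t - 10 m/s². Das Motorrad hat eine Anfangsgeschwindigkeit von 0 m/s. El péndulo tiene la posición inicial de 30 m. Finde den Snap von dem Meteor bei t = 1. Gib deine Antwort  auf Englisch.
Starting from jerk j(t) = -30, we take 1 derivative. Taking d/dt of j(t), we find s(t) = 0. From the given snap equation s(t) = 0, we substitute t = 1 to get s = 0.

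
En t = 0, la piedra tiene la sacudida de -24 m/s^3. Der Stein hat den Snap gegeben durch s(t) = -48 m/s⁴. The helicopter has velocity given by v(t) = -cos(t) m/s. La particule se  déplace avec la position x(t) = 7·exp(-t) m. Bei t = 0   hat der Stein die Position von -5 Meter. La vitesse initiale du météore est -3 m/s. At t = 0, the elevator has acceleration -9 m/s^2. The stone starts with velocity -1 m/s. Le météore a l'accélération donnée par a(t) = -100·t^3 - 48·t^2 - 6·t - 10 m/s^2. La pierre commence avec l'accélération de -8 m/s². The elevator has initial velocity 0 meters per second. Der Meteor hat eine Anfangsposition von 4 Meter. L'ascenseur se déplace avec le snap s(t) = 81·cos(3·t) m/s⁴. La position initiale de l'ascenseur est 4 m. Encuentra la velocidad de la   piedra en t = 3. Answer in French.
En partant du snap s(t) = -48, nous prenons 3 primitives. L'intégrale du snap, avec j(0) = -24, donne le jerk: j(t) = -48·t - 24. En prenant ∫j(t)dt et en appliquant a(0) = -8, nous trouvons a(t) = -24·t^2 - 24·t - 8. La primitive de l'accélération est la vitesse. En utilisant v(0) = -1, nous obtenons v(t) = -8·t^3 - 12·t^2 - 8·t - 1. Nous avons la vitesse v(t) = -8·t^3 - 12·t^2 - 8·t - 1. En substituant t = 3: v(3) = -349.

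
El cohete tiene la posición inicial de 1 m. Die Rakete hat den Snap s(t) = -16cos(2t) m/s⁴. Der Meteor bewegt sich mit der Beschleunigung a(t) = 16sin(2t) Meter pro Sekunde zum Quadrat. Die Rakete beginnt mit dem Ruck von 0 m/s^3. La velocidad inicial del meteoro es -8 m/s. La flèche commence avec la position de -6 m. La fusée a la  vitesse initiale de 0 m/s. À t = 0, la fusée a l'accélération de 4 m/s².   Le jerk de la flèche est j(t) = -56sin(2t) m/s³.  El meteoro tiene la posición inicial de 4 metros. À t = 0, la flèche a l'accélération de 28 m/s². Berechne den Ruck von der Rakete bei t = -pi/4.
Wir müssen das Integral unserer Gleichung für den Snap s(t) = -16·cos(2·t) 1-mal finden. Das Integral von dem Snap ist der Ruck. Mit j(0) = 0 erhalten wir j(t) = -8·sin(2·t). Mit j(t) = -8·sin(2·t) und Einsetzen von t = -pi/4, finden wir j = 8.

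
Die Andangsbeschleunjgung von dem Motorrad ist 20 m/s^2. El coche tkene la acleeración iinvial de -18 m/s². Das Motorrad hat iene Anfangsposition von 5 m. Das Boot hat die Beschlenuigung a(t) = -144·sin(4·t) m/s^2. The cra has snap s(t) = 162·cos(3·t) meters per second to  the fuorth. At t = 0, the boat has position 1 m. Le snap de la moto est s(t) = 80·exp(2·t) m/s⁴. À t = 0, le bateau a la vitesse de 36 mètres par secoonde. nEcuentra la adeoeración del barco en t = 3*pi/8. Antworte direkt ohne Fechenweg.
a(3*pi/8) = 144.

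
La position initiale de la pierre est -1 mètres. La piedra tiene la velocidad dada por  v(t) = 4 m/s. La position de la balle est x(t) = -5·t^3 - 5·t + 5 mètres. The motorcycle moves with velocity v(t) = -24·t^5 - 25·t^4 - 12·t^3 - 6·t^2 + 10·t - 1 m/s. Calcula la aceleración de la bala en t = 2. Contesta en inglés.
To solve this, we need to take 2 derivatives of our position equation x(t) = -5·t^3 - 5·t + 5. The derivative of position gives velocity: v(t) = -15·t^2 - 5. Taking d/dt of v(t), we find a(t) = -30·t. From the given acceleration equation a(t) = -30·t, we substitute t = 2 to get a = -60.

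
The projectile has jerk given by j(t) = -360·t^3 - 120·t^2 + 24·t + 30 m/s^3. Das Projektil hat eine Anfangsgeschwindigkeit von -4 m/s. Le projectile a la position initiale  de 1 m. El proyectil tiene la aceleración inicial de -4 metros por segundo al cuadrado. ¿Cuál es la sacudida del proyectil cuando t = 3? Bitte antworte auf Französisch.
En utilisant j(t) = -360·t^3 - 120·t^2 + 24·t + 30 et en substituant t = 3, nous trouvons j = -10698.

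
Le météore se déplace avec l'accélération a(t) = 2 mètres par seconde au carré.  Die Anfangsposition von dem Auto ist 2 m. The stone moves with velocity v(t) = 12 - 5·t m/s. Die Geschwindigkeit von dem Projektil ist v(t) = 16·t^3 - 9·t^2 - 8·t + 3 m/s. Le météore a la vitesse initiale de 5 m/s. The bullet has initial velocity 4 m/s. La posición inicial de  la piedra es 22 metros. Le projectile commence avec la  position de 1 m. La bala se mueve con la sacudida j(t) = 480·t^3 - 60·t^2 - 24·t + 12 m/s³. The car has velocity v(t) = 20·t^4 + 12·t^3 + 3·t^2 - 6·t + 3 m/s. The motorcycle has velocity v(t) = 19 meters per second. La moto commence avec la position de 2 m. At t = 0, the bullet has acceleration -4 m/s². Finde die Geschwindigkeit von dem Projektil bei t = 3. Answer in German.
Mit v(t) = 16·t^3 - 9·t^2 - 8·t + 3 und Einsetzen von t = 3, finden wir v = 330.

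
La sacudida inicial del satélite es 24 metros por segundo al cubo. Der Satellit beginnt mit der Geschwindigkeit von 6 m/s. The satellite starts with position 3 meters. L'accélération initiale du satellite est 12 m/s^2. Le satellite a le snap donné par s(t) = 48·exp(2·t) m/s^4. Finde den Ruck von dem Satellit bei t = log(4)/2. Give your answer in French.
Pour résoudre ceci, nous devons prendre 1 primitive de notre équation du snap s(t) = 48·exp(2·t). L'intégrale du snap est le jerk. En utilisant j(0) = 24, nous obtenons j(t) = 24·exp(2·t). Nous avons le jerk j(t) = 24·exp(2·t). En substituant t = log(4)/2: j(log(4)/2) = 96.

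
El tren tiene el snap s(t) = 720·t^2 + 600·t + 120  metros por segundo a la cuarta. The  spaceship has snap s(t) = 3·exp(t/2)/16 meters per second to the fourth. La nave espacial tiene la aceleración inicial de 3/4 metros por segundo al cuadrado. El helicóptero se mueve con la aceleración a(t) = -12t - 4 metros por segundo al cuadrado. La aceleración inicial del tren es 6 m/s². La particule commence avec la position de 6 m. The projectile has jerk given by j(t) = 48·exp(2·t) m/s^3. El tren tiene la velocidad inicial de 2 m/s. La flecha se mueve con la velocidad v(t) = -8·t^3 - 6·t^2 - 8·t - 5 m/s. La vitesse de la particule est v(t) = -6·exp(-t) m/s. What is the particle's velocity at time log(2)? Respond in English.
From the given velocity equation v(t) = -6·exp(-t), we substitute t = log(2) to get v = -3.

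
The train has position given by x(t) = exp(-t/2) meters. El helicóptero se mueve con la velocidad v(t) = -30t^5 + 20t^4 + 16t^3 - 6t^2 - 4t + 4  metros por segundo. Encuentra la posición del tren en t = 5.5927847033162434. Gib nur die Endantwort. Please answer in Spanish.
La respuesta es 0.0610298401484567.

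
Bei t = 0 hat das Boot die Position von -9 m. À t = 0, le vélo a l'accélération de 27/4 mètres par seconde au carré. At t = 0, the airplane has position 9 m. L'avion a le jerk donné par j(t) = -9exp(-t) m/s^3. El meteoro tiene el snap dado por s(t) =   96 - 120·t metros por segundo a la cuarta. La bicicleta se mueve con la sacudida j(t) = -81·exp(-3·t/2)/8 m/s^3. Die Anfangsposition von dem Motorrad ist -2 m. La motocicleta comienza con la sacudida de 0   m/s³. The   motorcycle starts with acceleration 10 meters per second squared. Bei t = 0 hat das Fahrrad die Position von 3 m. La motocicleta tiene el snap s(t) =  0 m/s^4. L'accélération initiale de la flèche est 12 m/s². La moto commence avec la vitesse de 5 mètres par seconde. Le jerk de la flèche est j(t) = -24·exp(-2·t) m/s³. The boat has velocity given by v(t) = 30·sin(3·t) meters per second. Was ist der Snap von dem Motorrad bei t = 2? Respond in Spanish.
De la ecuación del snap s(t) = 0, sustituimos t = 2 para obtener s = 0.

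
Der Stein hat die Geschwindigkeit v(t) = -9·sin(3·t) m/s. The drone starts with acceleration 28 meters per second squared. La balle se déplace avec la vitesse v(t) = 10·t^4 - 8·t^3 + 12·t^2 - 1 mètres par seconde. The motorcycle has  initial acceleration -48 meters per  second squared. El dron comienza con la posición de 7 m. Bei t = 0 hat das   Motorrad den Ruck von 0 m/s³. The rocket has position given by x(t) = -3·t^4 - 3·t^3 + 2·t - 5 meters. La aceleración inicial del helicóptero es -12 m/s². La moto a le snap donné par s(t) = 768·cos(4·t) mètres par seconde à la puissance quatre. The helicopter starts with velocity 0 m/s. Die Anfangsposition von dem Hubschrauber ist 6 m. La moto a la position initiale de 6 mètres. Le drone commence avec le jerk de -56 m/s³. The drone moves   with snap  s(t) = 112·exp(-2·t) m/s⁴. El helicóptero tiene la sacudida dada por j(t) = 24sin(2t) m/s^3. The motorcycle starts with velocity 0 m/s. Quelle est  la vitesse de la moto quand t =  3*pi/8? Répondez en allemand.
Wir müssen unsere Gleichung für den Snap s(t) = 768·cos(4·t) 3-mal integrieren. Durch Integration von dem Snap und Verwendung der Anfangsbedingung j(0) = 0, erhalten wir j(t) = 192·sin(4·t). Durch Integration von dem Ruck und Verwendung der Anfangsbedingung a(0) = -48, erhalten wir a(t) = -48·cos(4·t). Die Stammfunktion von der Beschleunigung ist die Geschwindigkeit. Mit v(0) = 0 erhalten wir v(t) = -12·sin(4·t). Aus der Gleichung für die Geschwindigkeit v(t) = -12·sin(4·t), setzen wir t = 3*pi/8 ein und erhalten v = 12.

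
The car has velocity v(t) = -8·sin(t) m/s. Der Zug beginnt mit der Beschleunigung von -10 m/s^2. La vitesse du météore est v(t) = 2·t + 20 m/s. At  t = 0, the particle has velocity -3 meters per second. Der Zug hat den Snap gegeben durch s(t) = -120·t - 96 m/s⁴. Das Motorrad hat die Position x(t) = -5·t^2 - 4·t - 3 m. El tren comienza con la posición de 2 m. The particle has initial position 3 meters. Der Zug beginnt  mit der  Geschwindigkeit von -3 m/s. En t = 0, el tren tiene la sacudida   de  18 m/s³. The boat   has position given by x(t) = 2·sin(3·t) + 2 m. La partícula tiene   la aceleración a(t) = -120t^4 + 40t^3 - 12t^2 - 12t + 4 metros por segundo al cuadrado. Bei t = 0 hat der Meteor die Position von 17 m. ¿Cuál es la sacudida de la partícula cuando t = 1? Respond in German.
Ausgehend von der Beschleunigung a(t) = -120·t^4 + 40·t^3 - 12·t^2 - 12·t + 4, nehmen wir 1 Ableitung. Mit d/dt von a(t) finden wir j(t) = -480·t^3 + 120·t^2 - 24·t - 12. Wir haben den Ruck j(t) = -480·t^3 + 120·t^2 - 24·t - 12. Durch Einsetzen von t = 1: j(1) = -396.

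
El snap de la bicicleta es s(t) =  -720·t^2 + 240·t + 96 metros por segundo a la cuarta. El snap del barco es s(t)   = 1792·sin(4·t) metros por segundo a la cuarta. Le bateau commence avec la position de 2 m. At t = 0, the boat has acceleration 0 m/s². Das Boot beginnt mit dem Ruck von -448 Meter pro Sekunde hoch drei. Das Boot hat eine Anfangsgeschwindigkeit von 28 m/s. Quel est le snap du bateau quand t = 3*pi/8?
De l'équation du snap s(t) = 1792·sin(4·t), nous substituons t = 3*pi/8 pour obtenir s = -1792.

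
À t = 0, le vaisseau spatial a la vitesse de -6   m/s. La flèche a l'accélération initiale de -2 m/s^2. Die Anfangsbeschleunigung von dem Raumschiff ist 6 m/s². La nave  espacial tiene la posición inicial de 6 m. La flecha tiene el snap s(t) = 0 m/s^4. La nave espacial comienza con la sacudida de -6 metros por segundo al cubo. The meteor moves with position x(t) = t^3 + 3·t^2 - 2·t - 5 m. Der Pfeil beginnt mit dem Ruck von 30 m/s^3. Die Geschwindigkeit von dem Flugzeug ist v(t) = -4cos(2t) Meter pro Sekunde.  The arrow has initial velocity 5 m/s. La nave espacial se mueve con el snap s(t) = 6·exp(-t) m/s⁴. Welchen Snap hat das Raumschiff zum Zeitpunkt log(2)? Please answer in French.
En utilisant s(t) = 6·exp(-t) et en substituant t = log(2), nous trouvons s = 3.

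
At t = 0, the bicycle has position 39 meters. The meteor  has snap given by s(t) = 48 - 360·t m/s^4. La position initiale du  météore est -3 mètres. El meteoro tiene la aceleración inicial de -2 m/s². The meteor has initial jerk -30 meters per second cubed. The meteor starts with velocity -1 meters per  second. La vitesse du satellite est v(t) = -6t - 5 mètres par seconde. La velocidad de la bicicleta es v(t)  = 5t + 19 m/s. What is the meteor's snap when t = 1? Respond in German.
Aus der Gleichung für den Snap s(t) = 48 - 360·t, setzen wir t = 1 ein und erhalten s = -312.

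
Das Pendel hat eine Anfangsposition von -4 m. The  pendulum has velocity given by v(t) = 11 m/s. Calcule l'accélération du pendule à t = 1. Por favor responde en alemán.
Ausgehend von der Geschwindigkeit v(t) = 11, nehmen wir 1 Ableitung. Durch Ableiten von der Geschwindigkeit erhalten wir die Beschleunigung: a(t) = 0. Mit a(t) = 0 und Einsetzen von t = 1, finden wir a = 0.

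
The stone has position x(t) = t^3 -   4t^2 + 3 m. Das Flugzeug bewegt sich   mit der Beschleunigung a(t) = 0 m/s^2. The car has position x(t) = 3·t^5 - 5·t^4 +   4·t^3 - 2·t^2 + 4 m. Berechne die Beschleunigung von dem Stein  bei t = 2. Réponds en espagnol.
Debemos derivar nuestra ecuación de la posición x(t) = t^3 - 4·t^2 + 3 2 veces. Tomando d/dt de x(t), encontramos v(t) = 3·t^2 - 8·t. La derivada de la velocidad da la aceleración: a(t) = 6·t - 8. Usando a(t) = 6·t - 8 y sustituyendo t = 2, encontramos a = 4.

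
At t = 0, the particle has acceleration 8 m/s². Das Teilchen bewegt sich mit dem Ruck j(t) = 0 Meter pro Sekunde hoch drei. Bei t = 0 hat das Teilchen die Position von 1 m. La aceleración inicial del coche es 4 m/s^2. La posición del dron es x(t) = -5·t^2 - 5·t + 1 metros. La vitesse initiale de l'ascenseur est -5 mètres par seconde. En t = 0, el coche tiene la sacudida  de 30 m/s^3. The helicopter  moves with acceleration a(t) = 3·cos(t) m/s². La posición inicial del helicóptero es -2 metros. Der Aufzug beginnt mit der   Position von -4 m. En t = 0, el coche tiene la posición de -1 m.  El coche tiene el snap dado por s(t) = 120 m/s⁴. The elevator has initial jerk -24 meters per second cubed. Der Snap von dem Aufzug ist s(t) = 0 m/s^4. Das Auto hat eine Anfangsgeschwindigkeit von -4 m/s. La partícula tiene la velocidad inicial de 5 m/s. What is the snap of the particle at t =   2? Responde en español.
Partiendo de la sacudida j(t) = 0, tomamos 1 derivada. Tomando d/dt de j(t), encontramos s(t) = 0. Tenemos el snap s(t) = 0. Sustituyendo t = 2: s(2) = 0.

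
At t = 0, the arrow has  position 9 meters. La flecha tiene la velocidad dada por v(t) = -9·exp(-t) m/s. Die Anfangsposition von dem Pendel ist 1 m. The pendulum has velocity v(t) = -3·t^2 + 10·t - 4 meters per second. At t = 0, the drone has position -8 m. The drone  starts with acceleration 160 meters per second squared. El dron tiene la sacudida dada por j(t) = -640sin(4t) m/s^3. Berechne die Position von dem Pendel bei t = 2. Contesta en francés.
Nous devons trouver la primitive de notre équation de la vitesse v(t) = -3·t^2 + 10·t - 4 1 fois. En intégrant la vitesse et en utilisant la condition initiale x(0) = 1, nous obtenons x(t) = -t^3 + 5·t^2 - 4·t + 1. En utilisant x(t) = -t^3 + 5·t^2 - 4·t + 1 et en substituant t = 2, nous trouvons x = 5.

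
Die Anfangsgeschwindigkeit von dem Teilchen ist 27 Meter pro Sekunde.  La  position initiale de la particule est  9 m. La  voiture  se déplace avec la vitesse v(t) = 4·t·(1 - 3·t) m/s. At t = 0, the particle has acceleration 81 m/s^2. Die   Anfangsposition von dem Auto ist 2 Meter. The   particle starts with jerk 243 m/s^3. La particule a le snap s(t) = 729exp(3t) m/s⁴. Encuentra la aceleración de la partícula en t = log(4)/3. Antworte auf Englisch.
We must find the antiderivative of our snap equation s(t) = 729·exp(3·t) 2 times. Taking ∫s(t)dt and applying j(0) = 243, we find j(t) = 243·exp(3·t). The integral of jerk, with a(0) = 81, gives acceleration: a(t) = 81·exp(3·t). Using a(t) = 81·exp(3·t) and substituting t = log(4)/3, we find a = 324.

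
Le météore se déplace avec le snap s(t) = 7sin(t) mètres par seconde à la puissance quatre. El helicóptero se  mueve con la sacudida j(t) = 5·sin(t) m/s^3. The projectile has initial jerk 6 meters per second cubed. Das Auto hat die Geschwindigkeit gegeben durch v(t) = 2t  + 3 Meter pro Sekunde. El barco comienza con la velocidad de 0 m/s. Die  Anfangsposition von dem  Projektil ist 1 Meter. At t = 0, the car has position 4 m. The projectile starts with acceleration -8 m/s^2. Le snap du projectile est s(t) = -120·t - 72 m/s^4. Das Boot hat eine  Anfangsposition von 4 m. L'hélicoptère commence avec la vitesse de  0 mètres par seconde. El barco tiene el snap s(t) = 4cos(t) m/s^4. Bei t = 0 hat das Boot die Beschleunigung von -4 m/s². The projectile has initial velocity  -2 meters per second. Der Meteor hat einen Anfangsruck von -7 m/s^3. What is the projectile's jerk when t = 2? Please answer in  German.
Wir müssen das Integral unserer Gleichung für den Snap s(t) = -120·t - 72 1-mal finden. Mit ∫s(t)dt und Anwendung von j(0) = 6, finden wir j(t) = -60·t^2 - 72·t + 6. Mit j(t) = -60·t^2 - 72·t + 6 und Einsetzen von t = 2, finden wir j = -378.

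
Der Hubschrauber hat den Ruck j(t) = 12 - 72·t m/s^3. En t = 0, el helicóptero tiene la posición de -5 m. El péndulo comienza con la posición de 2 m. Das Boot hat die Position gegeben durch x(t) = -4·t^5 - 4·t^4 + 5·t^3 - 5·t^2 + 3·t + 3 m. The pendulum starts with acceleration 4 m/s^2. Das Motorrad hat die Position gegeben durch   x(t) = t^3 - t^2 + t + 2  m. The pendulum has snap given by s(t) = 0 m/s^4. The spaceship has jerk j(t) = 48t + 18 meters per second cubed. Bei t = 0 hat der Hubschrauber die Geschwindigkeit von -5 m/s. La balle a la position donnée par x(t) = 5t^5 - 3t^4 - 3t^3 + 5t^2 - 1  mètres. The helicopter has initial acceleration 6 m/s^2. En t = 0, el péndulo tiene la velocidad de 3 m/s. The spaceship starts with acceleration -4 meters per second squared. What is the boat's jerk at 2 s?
We must differentiate our position equation x(t) = -4·t^5 - 4·t^4 + 5·t^3 - 5·t^2 + 3·t + 3 3 times. Taking d/dt of x(t), we find v(t) = -20·t^4 - 16·t^3 + 15·t^2 - 10·t + 3. The derivative of velocity gives acceleration: a(t) = -80·t^3 - 48·t^2 + 30·t - 10. Taking d/dt of a(t), we find j(t) = -240·t^2 - 96·t + 30. We have jerk j(t) = -240·t^2 - 96·t + 30. Substituting t = 2: j(2) = -1122.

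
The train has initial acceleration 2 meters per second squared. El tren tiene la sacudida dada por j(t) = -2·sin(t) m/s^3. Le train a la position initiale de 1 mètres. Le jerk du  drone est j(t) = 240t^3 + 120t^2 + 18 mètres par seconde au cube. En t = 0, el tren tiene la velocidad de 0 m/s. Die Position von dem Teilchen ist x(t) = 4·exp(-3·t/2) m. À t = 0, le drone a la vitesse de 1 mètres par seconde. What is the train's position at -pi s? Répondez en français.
Nous devons trouver la primitive de notre équation du jerk j(t) = -2·sin(t) 3 fois. En intégrant le jerk et en utilisant la condition initiale a(0) = 2, nous obtenons a(t) = 2·cos(t). En prenant ∫a(t)dt et en appliquant v(0) = 0, nous trouvons v(t) = 2·sin(t). La primitive de la vitesse est la position. En utilisant x(0) = 1, nous obtenons x(t) = 3 - 2·cos(t). Nous avons la position x(t) = 3 - 2·cos(t). En substituant t = -pi: x(-pi) = 5.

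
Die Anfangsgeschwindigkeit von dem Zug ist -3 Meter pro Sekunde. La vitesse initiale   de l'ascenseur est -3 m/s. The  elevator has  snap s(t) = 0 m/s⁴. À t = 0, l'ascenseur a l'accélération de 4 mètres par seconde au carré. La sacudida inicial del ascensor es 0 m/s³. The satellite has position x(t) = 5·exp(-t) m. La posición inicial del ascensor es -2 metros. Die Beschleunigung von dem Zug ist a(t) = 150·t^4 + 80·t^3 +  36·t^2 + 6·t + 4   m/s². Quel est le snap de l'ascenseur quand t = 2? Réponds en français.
De l'équation du snap s(t) = 0, nous substituons t = 2 pour obtenir s = 0.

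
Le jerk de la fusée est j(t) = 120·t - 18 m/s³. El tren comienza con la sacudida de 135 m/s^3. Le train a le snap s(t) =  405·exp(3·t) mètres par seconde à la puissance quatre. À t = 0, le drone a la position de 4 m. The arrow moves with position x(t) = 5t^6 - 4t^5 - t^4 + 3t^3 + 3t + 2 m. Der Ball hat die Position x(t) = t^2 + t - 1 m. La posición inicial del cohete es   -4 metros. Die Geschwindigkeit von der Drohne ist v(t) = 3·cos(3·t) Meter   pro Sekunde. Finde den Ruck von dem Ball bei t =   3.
Um dies zu lösen, müssen wir 3 Ableitungen unserer Gleichung für die Position x(t) = t^2 + t - 1 nehmen. Die Ableitung von der Position ergibt die Geschwindigkeit: v(t) = 2·t + 1. Mit d/dt von v(t) finden wir a(t) = 2. Durch Ableiten von der Beschleunigung erhalten wir den Ruck: j(t) = 0. Wir haben den Ruck j(t) = 0. Durch Einsetzen von t = 3: j(3) = 0.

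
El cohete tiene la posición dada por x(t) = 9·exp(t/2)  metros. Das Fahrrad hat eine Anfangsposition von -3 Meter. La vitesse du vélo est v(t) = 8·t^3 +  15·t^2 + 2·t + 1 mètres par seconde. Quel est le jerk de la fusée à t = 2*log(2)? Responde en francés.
En partant de la position x(t) = 9·exp(t/2), nous prenons 3 dérivées. La dérivée de la position donne la vitesse: v(t) = 9·exp(t/2)/2. La dérivée de la vitesse donne l'accélération: a(t) = 9·exp(t/2)/4. En dérivant l'accélération, nous obtenons le jerk: j(t) = 9·exp(t/2)/8. Nous avons le jerk j(t) = 9·exp(t/2)/8. En substituant t = 2*log(2): j(2*log(2)) = 9/4.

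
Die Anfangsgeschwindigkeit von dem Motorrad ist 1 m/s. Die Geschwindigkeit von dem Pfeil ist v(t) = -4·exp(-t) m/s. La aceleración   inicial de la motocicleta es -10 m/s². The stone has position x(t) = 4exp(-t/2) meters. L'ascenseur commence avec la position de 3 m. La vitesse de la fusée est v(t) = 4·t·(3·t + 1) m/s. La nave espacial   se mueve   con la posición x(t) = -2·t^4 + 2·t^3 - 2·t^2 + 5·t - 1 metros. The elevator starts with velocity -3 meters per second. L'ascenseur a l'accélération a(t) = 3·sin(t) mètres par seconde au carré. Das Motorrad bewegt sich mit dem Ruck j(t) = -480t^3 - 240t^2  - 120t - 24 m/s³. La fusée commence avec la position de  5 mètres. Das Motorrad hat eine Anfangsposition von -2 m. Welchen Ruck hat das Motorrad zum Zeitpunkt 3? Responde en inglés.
From the given jerk equation j(t) = -480·t^3 - 240·t^2 - 120·t - 24, we substitute t = 3 to get j = -15504.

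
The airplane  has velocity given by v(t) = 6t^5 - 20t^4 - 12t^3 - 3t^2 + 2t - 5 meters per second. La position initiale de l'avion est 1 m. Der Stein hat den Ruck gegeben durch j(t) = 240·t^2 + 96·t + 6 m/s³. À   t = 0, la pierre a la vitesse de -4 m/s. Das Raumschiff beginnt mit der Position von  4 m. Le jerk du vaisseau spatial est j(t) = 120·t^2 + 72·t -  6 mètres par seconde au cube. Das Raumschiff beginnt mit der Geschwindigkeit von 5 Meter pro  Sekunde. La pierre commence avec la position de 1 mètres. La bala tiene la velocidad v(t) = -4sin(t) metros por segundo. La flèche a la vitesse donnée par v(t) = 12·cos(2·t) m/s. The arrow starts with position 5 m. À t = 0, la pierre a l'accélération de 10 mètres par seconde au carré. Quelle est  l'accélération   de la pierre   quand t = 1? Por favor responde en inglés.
We need to integrate our jerk equation j(t) = 240·t^2 + 96·t + 6 1 time. Finding the integral of j(t) and using a(0) = 10: a(t) = 80·t^3 + 48·t^2 + 6·t + 10. We have acceleration a(t) = 80·t^3 + 48·t^2 + 6·t + 10. Substituting t = 1: a(1) = 144.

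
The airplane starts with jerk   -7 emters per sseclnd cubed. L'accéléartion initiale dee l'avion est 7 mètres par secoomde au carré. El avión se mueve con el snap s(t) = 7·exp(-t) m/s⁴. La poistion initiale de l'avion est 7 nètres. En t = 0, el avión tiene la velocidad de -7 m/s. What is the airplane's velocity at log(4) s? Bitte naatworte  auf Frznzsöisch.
Pour résoudre ceci, nous devons prendre 3 primitives de notre équation du snap s(t) = 7·exp(-t). La primitive du snap, avec j(0) = -7, donne le jerk: j(t) = -7·exp(-t). En prenant ∫j(t)dt et en appliquant a(0) = 7, nous trouvons a(t) = 7·exp(-t). En prenant ∫a(t)dt et en appliquant v(0) = -7, nous trouvons v(t) = -7·exp(-t). En utilisant v(t) = -7·exp(-t) et en substituant t = log(4), nous trouvons v = -7/4.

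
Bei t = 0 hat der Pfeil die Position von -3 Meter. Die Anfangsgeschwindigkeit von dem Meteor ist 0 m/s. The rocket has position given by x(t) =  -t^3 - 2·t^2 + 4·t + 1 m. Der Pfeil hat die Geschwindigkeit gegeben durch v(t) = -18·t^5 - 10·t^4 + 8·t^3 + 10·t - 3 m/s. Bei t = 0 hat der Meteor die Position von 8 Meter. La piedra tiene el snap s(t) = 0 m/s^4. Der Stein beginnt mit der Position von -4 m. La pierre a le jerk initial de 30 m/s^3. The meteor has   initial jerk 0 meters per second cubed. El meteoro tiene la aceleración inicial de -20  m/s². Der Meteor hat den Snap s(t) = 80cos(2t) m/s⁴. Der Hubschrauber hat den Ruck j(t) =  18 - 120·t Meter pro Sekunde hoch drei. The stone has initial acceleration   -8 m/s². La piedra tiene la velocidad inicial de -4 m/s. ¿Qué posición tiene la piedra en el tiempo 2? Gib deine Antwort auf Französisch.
Nous devons trouver l'intégrale de notre équation du snap s(t) = 0 4 fois. L'intégrale du snap, avec j(0) = 30, donne le jerk: j(t) = 30. La primitive du jerk est l'accélération. En utilisant a(0) = -8, nous obtenons a(t) = 30·t - 8. En prenant ∫a(t)dt et en appliquant v(0) = -4, nous trouvons v(t) = 15·t^2 - 8·t - 4. En intégrant la vitesse et en utilisant la condition initiale x(0) = -4, nous obtenons x(t) = 5·t^3 - 4·t^2 - 4·t - 4. En utilisant x(t) = 5·t^3 - 4·t^2 - 4·t - 4 et en substituant t = 2, nous trouvons x = 12.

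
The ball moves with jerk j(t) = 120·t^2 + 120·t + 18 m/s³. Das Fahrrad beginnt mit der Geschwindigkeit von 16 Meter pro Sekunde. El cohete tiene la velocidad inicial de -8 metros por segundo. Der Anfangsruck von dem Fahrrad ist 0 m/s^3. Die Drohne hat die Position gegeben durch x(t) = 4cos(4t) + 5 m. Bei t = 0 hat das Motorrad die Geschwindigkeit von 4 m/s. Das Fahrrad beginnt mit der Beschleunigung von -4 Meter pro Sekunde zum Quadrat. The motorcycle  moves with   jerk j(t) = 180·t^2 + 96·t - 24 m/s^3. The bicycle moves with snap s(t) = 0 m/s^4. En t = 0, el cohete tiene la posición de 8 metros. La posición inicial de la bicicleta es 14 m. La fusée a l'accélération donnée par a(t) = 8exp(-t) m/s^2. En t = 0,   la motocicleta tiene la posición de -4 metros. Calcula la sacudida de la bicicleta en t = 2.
Necesitamos integrar nuestra ecuación del snap s(t) = 0 1 vez. La antiderivada del snap es la sacudida. Usando j(0) = 0, obtenemos j(t) = 0. Usando j(t) = 0 y sustituyendo t = 2, encontramos j = 0.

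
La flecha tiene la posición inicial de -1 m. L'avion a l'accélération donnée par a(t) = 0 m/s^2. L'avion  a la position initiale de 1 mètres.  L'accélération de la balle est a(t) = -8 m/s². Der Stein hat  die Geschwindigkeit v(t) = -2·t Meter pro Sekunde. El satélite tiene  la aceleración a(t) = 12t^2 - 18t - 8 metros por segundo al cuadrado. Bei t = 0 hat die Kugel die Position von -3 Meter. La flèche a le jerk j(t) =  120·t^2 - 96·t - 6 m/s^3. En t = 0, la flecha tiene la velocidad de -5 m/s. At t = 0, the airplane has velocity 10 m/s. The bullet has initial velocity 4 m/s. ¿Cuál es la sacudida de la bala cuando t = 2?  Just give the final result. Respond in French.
j(2) = 0.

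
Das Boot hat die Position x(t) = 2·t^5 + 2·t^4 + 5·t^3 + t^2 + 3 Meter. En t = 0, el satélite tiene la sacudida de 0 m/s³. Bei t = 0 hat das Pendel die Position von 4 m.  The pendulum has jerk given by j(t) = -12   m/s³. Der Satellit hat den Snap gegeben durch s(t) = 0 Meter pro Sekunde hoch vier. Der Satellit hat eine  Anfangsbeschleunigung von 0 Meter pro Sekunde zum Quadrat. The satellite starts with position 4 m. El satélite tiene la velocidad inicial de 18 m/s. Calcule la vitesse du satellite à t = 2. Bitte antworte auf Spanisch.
Para resolver esto, necesitamos tomar 3 antiderivadas de nuestra ecuación del snap s(t) = 0. La antiderivada del snap es la sacudida. Usando j(0) = 0, obtenemos j(t) = 0. La integral de la sacudida, con a(0) = 0, da la aceleración: a(t) = 0. Integrando la aceleración y usando la condición inicial v(0) = 18, obtenemos v(t) = 18. De la ecuación de la velocidad v(t) = 18, sustituimos t = 2 para obtener v = 18.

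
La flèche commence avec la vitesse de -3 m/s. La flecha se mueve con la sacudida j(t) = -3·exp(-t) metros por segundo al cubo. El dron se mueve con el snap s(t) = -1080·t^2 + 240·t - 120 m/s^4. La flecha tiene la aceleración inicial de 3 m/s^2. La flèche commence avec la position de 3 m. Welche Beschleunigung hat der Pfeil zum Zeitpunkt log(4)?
Wir müssen die Stammfunktion unserer Gleichung für den Ruck j(t) = -3·exp(-t) 1-mal finden. Durch Integration von dem Ruck und Verwendung der Anfangsbedingung a(0) = 3, erhalten wir a(t) = 3·exp(-t). Aus der Gleichung für die Beschleunigung a(t) = 3·exp(-t), setzen wir t = log(4) ein und erhalten a = 3/4.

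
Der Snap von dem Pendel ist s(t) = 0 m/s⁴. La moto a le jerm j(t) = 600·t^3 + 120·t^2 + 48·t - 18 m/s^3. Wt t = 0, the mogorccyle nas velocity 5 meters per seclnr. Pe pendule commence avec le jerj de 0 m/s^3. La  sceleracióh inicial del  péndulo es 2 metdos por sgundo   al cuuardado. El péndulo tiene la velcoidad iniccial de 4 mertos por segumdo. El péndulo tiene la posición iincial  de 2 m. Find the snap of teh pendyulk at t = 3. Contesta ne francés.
Nous avons le snap s(t) = 0. En substituant t = 3: s(3) = 0.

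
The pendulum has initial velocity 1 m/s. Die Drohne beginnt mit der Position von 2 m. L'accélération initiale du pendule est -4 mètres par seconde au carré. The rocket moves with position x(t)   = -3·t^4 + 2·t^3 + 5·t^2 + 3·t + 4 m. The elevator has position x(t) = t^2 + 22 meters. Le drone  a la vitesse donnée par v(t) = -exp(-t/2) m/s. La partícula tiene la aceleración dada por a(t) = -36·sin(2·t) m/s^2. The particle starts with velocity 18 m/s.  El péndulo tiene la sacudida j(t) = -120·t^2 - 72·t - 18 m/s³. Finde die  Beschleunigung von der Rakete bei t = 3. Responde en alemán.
Ausgehend von der Position x(t) = -3·t^4 + 2·t^3 + 5·t^2 + 3·t + 4, nehmen wir 2 Ableitungen. Die Ableitung von der Position ergibt die Geschwindigkeit: v(t) = -12·t^3 + 6·t^2 + 10·t + 3. Die Ableitung von der Geschwindigkeit ergibt die Beschleunigung: a(t) = -36·t^2 + 12·t + 10. Wir haben die Beschleunigung a(t) = -36·t^2 + 12·t + 10. Durch Einsetzen von t = 3: a(3) = -278.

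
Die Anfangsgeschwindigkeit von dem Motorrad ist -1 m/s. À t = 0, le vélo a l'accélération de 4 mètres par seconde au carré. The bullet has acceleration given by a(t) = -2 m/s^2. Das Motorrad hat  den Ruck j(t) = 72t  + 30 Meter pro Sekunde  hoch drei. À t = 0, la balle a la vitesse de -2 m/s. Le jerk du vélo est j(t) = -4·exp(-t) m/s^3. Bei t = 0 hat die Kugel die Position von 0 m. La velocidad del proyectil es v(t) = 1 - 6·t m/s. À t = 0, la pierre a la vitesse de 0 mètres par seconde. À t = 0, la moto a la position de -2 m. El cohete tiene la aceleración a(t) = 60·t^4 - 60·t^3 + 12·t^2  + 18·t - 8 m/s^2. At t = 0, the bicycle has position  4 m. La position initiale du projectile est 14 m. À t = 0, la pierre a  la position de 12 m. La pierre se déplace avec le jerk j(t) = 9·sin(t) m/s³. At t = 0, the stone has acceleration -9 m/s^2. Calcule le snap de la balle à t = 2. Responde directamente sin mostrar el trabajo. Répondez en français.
s(2) = 0.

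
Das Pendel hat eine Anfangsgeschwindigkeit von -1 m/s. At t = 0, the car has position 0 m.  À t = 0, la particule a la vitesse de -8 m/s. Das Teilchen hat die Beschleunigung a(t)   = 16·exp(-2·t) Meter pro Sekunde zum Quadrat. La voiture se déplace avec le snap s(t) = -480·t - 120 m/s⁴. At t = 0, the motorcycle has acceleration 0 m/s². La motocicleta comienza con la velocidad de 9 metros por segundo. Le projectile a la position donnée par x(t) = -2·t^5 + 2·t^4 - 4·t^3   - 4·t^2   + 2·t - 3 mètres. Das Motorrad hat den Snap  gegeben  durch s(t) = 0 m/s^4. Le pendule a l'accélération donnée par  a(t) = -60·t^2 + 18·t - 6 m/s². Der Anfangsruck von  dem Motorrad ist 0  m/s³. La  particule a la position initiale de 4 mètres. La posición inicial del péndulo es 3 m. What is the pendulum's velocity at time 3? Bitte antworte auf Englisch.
To find the answer, we compute 1 integral of a(t) = -60·t^2 + 18·t - 6. The antiderivative of acceleration, with v(0) = -1, gives velocity: v(t) = -20·t^3 + 9·t^2 - 6·t - 1. Using v(t) = -20·t^3 + 9·t^2 - 6·t - 1 and substituting t = 3, we find v = -478.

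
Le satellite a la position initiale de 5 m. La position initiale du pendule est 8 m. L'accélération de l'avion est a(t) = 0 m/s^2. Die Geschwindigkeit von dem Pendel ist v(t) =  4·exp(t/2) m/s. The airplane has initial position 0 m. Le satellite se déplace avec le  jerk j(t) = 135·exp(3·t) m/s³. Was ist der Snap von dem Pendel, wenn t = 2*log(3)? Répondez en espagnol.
Partiendo de la velocidad v(t) = 4·exp(t/2), tomamos 3 derivadas. Tomando d/dt de v(t), encontramos a(t) = 2·exp(t/2). Derivando la aceleración, obtenemos la sacudida: j(t) = exp(t/2). Tomando d/dt de j(t), encontramos s(t) = exp(t/2)/2. Usando s(t) = exp(t/2)/2 y sustituyendo t = 2*log(3), encontramos s = 3/2.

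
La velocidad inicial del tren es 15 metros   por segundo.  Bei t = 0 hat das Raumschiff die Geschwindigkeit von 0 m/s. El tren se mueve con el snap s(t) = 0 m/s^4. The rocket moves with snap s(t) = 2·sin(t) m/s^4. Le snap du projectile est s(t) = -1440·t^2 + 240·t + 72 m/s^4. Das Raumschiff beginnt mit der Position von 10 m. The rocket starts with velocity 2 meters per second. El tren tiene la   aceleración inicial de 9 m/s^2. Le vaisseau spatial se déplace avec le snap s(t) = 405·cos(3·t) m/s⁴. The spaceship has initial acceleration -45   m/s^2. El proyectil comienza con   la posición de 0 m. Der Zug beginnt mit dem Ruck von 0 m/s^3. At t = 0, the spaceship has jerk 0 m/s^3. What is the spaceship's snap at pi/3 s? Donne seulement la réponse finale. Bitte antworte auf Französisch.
À t = pi/3, s = -405.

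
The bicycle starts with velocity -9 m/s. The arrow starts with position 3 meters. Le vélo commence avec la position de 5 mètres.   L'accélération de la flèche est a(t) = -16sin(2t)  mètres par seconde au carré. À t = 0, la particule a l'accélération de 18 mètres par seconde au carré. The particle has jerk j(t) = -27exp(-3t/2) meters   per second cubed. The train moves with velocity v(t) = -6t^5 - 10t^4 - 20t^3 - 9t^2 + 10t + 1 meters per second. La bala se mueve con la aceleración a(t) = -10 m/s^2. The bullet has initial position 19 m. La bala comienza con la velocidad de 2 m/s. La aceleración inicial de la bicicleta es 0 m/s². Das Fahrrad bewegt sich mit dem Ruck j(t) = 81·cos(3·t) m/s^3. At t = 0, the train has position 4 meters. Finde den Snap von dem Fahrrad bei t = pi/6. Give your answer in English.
To solve this, we need to take 1 derivative of our jerk equation j(t) = 81·cos(3·t). Differentiating jerk, we get snap: s(t) = -243·sin(3·t). Using s(t) = -243·sin(3·t) and substituting t = pi/6, we find s = -243.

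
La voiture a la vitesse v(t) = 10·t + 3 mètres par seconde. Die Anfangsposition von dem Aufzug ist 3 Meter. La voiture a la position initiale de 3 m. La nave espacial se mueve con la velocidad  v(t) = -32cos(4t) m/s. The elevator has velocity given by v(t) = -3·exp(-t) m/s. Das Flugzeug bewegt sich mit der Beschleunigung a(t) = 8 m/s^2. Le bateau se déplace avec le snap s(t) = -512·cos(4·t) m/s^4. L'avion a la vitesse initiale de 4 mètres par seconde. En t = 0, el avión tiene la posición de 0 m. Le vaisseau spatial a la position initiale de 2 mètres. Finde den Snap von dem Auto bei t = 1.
Wir müssen unsere Gleichung für die Geschwindigkeit v(t) = 10·t + 3 3-mal ableiten. Mit d/dt von v(t) finden wir a(t) = 10. Die Ableitung von der Beschleunigung ergibt den Ruck: j(t) = 0. Mit d/dt von j(t) finden wir s(t) = 0. Mit s(t) = 0 und Einsetzen von t = 1, finden wir s = 0.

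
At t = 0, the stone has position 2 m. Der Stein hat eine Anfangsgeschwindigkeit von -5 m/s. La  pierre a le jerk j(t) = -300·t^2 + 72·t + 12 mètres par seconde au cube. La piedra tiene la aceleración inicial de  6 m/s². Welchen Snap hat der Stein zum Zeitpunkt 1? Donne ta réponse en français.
Nous devons dériver notre équation du jerk j(t) = -300·t^2 + 72·t + 12 1 fois. En dérivant le jerk, nous obtenons le snap: s(t) = 72 - 600·t. En utilisant s(t) = 72 - 600·t et en substituant t = 1, nous trouvons s = -528.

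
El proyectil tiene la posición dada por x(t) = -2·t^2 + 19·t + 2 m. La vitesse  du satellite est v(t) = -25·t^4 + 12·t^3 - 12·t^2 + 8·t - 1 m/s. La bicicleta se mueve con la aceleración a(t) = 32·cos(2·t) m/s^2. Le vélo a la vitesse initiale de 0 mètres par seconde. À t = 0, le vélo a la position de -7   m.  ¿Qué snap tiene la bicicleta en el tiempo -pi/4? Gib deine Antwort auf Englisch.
Starting from acceleration a(t) = 32·cos(2·t), we take 2 derivatives. Differentiating acceleration, we get jerk: j(t) = -64·sin(2·t). Differentiating jerk, we get snap: s(t) = -128·cos(2·t). From the given snap equation s(t) = -128·cos(2·t), we substitute t = -pi/4 to get s = 0.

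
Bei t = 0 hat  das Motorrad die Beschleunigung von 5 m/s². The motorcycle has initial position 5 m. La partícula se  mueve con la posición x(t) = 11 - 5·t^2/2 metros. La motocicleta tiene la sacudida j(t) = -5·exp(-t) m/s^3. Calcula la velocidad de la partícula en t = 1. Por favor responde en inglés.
We must differentiate our position equation x(t) = 11 - 5·t^2/2 1 time. The derivative of position gives velocity: v(t) = -5·t. We have velocity v(t) = -5·t. Substituting t = 1: v(1) = -5.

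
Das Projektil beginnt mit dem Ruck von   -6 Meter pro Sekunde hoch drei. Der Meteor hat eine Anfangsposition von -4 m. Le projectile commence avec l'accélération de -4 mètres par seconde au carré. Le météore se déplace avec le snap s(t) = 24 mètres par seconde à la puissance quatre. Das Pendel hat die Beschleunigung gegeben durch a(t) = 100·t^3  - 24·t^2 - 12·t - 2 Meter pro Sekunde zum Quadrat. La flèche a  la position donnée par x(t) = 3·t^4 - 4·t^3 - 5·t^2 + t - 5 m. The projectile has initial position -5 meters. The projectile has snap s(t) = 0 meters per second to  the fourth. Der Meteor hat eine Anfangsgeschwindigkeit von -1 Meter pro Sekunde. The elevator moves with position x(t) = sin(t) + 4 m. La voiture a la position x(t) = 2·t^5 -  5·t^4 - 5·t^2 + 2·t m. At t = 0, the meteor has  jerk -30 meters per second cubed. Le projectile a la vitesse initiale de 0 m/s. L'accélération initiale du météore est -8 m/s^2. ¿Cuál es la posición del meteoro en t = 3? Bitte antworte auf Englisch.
To solve this, we need to take 4 integrals of our snap equation s(t) = 24. Integrating snap and using the initial condition j(0) = -30, we get j(t) = 24·t - 30. The integral of jerk is acceleration. Using a(0) = -8, we get a(t) = 12·t^2 - 30·t - 8. The antiderivative of acceleration is velocity. Using v(0) = -1, we get v(t) = 4·t^3 - 15·t^2 - 8·t - 1. Finding the antiderivative of v(t) and using x(0) = -4: x(t) = t^4 - 5·t^3 - 4·t^2 - t - 4. We have position x(t) = t^4 - 5·t^3 - 4·t^2 - t - 4. Substituting t = 3: x(3) = -97.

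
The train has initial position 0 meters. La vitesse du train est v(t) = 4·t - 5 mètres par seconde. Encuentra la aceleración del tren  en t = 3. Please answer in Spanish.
Partiendo de la velocidad v(t) = 4·t - 5, tomamos 1 derivada. Derivando la velocidad, obtenemos la aceleración: a(t) = 4. Usando a(t) = 4 y sustituyendo t = 3, encontramos a = 4.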